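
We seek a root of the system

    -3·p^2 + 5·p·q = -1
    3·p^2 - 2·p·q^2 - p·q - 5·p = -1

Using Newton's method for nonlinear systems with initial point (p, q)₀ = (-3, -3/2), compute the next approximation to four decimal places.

(-1.4795, -0.6689)

At (-3, -3/2): F = (-3.5000, 52.0000).
Jacobian J = [[-6·p + 5·q, 5·p], [6·p - 2·q^2 - q - 5, -4·p·q - p]].
At the point, J = [[10.5000, -15.0000], [-26.0000, -15.0000]] (det J = -547.5000).
Solving J·Δ = −F gives Δ = (1.5205, 0.8311).
Then the next iterate is (p, q)₁ = (-1.4795, -0.6689).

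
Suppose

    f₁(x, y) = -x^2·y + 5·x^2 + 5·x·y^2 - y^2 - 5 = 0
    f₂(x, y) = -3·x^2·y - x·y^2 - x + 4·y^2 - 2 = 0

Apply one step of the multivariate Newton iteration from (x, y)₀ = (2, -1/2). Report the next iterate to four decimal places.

(1.1014, -0.6263)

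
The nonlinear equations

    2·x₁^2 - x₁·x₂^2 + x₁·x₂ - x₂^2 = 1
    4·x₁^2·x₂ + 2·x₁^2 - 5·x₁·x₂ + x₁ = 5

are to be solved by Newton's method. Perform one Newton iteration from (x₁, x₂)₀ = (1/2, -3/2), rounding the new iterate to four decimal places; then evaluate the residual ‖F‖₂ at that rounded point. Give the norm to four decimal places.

1.7918

At (1/2, -3/2): F = (-4.6250, -1.7500).
Jacobian J = [[4·x₁ - x₂^2 + x₂, -2·x₁·x₂ + x₁ - 2·x₂], [8·x₁·x₂ + 4·x₁ - 5·x₂ + 1, 4·x₁^2 - 5·x₁]].
At the point, J = [[-1.7500, 5.0000], [4.5000, -1.5000]] (det J = -19.8750).
Solving J·Δ = −F gives Δ = (0.7893, 1.2013).
Then the next iterate is (x₁, x₂)₁ = (1.2893, -0.2987).
Re-evaluating at (1.2893, -0.2987): F = (1.735220, -0.446651), so ‖F‖₂ = 1.7918.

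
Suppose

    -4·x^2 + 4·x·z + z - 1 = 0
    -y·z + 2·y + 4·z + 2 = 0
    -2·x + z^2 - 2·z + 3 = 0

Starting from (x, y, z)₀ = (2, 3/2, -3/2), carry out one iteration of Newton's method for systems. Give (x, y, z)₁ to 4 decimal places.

(1.1074, 0.2807, -0.2930)

At (2, 3/2, -3/2): F = (-30.5000, 1.2500, 4.2500).
Jacobian J = [[-8·x + 4·z, 0, 4·x + 1], [0, -z + 2, -y + 4], [-2, 0, 2·z - 2]].
At the point, J = [[-22.0000, 0.0000, 9.0000], [0.0000, 3.5000, 2.5000], [-2.0000, 0.0000, -5.0000]] (det J = 448.0000).
Solving J·Δ = −F gives Δ = (-0.8926, -1.2193, 1.2070).
Then the next iterate is (x, y, z)₁ = (1.1074, 0.2807, -0.2930).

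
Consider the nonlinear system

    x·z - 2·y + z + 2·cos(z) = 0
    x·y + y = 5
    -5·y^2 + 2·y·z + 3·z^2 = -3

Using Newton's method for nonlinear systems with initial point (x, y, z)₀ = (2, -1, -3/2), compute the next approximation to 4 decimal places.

(5.8873, 2.9624, 1.7261)

At (2, -1, -3/2): F = (-2.358526, -8.0000, 7.7500).
Jacobian J = [[z, -2, x - 2·sin(z) + 1], [y, x + 1, 0], [0, -10·y + 2·z, 2·y + 6·z]].
At the point, J = [[-1.5000, -2.0000, 4.994990], [-1.0000, 3.0000, 0.0000], [0.0000, 7.0000, -11.0000]] (det J = 36.535070).
Solving J·Δ = −F gives Δ = (3.8873, 3.9624, 3.2261).
Then the next iterate is (x, y, z)₁ = (5.8873, 2.9624, 1.7261).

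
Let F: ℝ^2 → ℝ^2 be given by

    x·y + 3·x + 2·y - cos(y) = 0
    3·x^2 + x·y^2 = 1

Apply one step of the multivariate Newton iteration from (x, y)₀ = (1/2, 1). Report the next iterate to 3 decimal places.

(0.780, -0.371)

At (1/2, 1): F = (3.45970, 0.250).
Jacobian J = [[y + 3, x + sin(y) + 2], [6·x + y^2, 2·x·y]].
At the point, J = [[4.000, 3.34147], [4.000, 1.000]] (det J = -9.36588).
Solving J·Δ = −F gives Δ = (0.280, -1.371).
Then the next iterate is (x, y)₁ = (0.780, -0.371).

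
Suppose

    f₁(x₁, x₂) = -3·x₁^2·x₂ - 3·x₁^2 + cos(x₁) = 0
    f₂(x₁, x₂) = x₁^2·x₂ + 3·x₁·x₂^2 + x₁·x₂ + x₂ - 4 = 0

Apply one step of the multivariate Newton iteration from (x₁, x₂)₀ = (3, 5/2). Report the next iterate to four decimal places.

At (3, 5/2): F = (-95.489992, 84.7500).
Jacobian J = [[-6·x₁·x₂ - 6·x₁ - sin(x₁), -3·x₁^2], [2·x₁·x₂ + 3·x₂^2 + x₂, x₁^2 + 6·x₁·x₂ + x₁ + 1]].
At the point, J = [[-63.141120, -27.0000], [36.2500, 58.0000]] (det J = -2683.434960).
Solving J·Δ = −F gives Δ = (-1.2112, -0.7042).
Then the next iterate is (x₁, x₂)₁ = (1.7888, 1.7958).

(1.7888, 1.7958)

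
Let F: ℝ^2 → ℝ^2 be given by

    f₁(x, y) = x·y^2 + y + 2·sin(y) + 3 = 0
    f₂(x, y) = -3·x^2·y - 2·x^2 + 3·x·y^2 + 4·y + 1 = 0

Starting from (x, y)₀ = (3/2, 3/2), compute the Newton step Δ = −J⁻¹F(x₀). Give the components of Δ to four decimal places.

(-0.9572, -1.3678)

At (3/2, 3/2): F = (9.869990, 2.5000).
Jacobian J = [[y^2, 2·x·y + 2·cos(y) + 1], [-6·x·y - 4·x + 3·y^2, -3·x^2 + 6·x·y + 4]].
At the point, J = [[2.2500, 5.641474], [-12.7500, 10.7500]] (det J = 96.116299).
Solving J·Δ = −F gives Δ = (-0.9572, -1.3678).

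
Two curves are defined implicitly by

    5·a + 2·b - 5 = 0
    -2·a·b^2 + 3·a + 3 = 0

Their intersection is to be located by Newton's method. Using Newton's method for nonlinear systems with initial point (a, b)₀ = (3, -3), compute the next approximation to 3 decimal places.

(1.914, -2.286)

At (3, -3): F = (4.000, -42.000).
Jacobian J = [[5, 2], [-2·b^2 + 3, -4·a·b]].
At the point, J = [[5.000, 2.000], [-15.000, 36.000]] (det J = 210.000).
Solving J·Δ = −F gives Δ = (-1.086, 0.714).
Then the next iterate is (a, b)₁ = (1.914, -2.286).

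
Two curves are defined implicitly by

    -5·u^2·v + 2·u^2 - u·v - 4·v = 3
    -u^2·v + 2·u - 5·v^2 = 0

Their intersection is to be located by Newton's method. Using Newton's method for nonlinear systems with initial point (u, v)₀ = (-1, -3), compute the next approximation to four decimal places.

At (-1, -3): F = (23.0000, -44.0000).
Jacobian J = [[-10·u·v + 4·u - v, -5·u^2 - u - 4], [-2·u·v + 2, -u^2 - 10·v]].
At the point, J = [[-31.0000, -8.0000], [-4.0000, 29.0000]] (det J = -931.0000).
Solving J·Δ = −F gives Δ = (0.3383, 1.5639).
Then the next iterate is (u, v)₁ = (-0.6617, -1.4361).

(-0.6617, -1.4361)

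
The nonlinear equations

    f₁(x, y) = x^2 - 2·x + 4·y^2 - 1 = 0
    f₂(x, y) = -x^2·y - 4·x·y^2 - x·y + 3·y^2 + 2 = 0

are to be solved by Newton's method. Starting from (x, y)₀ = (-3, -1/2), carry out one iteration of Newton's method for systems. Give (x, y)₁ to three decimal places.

At (-3, -1/2): F = (15.000, 8.750).
Jacobian J = [[2·x - 2, 8·y], [-2·x·y - 4·y^2 - y, -x^2 - 8·x·y - x + 6·y]].
At the point, J = [[-8.000, -4.000], [-3.500, -21.000]] (det J = 154.000).
Solving J·Δ = −F gives Δ = (1.818, 0.114).
Then the next iterate is (x, y)₁ = (-1.182, -0.386).

(-1.182, -0.386)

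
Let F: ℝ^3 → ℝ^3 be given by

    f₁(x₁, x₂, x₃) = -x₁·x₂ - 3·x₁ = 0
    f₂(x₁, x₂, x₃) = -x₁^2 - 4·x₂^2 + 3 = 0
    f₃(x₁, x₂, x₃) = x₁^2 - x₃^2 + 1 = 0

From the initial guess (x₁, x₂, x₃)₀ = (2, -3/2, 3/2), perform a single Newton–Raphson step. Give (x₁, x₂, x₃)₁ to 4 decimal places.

At (2, -3/2, 3/2): F = (-3.0000, -10.0000, 2.7500).
Jacobian J = [[-x₂ - 3, -x₁, 0], [-2·x₁, -8·x₂, 0], [2·x₁, 0, -2·x₃]].
At the point, J = [[-1.5000, -2.0000, 0.0000], [-4.0000, 12.0000, 0.0000], [4.0000, 0.0000, -3.0000]] (det J = 78.0000).
Solving J·Δ = −F gives Δ = (-2.1538, 0.1154, -1.9551).
Then the next iterate is (x₁, x₂, x₃)₁ = (-0.1538, -1.3846, -0.4551).

(-0.1538, -1.3846, -0.4551)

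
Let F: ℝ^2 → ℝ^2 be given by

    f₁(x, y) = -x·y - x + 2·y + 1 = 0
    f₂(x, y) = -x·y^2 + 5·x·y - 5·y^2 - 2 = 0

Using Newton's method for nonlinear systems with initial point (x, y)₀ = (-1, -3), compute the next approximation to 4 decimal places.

(-0.4182, -1.0545)

At (-1, -3): F = (-7.0000, -23.0000).
Jacobian J = [[-y - 1, -x + 2], [-y^2 + 5·y, -2·x·y + 5·x - 10·y]].
At the point, J = [[2.0000, 3.0000], [-24.0000, 19.0000]] (det J = 110.0000).
Solving J·Δ = −F gives Δ = (0.5818, 1.9455).
Then the next iterate is (x, y)₁ = (-0.4182, -1.0545).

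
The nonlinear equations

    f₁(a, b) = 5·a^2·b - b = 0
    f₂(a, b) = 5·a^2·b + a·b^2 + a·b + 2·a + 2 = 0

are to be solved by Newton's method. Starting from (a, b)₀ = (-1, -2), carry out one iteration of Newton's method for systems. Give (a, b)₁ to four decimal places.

(-0.7500, -1.2500)

At (-1, -2): F = (-8.0000, -12.0000).
Jacobian J = [[10·a·b, 5·a^2 - 1], [10·a·b + b^2 + b + 2, 5·a^2 + 2·a·b + a]].
At the point, J = [[20.0000, 4.0000], [24.0000, 8.0000]] (det J = 64.0000).
Solving J·Δ = −F gives Δ = (0.2500, 0.7500).
Then the next iterate is (a, b)₁ = (-0.7500, -1.2500).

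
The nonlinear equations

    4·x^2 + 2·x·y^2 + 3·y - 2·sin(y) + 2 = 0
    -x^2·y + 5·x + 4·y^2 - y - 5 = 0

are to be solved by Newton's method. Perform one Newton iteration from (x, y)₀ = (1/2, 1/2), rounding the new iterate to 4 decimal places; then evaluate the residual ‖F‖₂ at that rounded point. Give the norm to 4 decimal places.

At (1/2, 1/2): F = (3.791149, -2.1250).
Jacobian J = [[8·x + 2·y^2, 4·x·y - 2·cos(y) + 3], [-2·x·y + 5, -x^2 + 8·y - 1]].
At the point, J = [[4.5000, 2.244835], [4.5000, 2.7500]] (det J = 2.273243).
Solving J·Δ = −F gives Δ = (-6.6847, 11.7113).
Then the next iterate is (x, y)₁ = (-6.1847, 12.2113).
Re-evaluating at (-6.1847, 12.2113): F = (-1652.142297, 81.240088), so ‖F‖₂ = 1654.1385.

1654.1385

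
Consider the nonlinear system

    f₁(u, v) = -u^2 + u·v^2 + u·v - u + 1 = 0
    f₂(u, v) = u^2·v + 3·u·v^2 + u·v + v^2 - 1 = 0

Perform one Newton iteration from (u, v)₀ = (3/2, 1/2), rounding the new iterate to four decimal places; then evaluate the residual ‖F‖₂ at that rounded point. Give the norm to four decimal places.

At (3/2, 1/2): F = (-1.6250, 2.2500).
Jacobian J = [[-2·u + v^2 + v - 1, 2·u·v + u], [2·u·v + 3·v^2 + v, u^2 + 6·u·v + u + 2·v]].
At the point, J = [[-3.2500, 3.0000], [2.7500, 9.2500]] (det J = -38.3125).
Solving J·Δ = −F gives Δ = (-0.5685, -0.0742).
Then the next iterate is (u, v)₁ = (0.9315, 0.4258).
Re-evaluating at (0.9315, 0.4258): F = (-0.233673, 0.454060), so ‖F‖₂ = 0.5107.

0.5107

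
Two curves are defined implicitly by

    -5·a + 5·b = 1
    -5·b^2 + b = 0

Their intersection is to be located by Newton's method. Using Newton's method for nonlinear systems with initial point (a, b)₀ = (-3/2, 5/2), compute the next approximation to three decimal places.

(1.102, 1.302)

At (-3/2, 5/2): F = (19.000, -28.750).
Jacobian J = [[-5, 5], [0, -10·b + 1]].
At the point, J = [[-5.000, 5.000], [0.000, -24.000]] (det J = 120.000).
Solving J·Δ = −F gives Δ = (2.602, -1.198).
Then the next iterate is (a, b)₁ = (1.102, 1.302).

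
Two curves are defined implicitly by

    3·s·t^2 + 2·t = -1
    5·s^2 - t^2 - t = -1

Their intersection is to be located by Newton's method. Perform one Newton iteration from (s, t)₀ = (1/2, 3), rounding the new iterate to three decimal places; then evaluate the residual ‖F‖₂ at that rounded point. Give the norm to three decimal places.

At (1/2, 3): F = (20.500, -9.750).
Jacobian J = [[3·t^2, 6·s·t + 2], [10·s, -2·t - 1]].
At the point, J = [[27.000, 11.000], [5.000, -7.000]] (det J = -244.000).
Solving J·Δ = −F gives Δ = (-0.149, -1.499).
Then the next iterate is (s, t)₁ = (0.351, 1.501).
Re-evaluating at (0.351, 1.501): F = (6.37441, -2.13800), so ‖F‖₂ = 6.723.

6.723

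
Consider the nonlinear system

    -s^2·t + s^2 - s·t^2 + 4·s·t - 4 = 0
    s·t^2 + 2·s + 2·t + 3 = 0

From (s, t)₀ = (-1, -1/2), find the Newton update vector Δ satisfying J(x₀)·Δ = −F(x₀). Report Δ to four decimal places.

At (-1, -1/2): F = (-0.2500, -0.2500).
Jacobian J = [[-2·s·t + 2·s - t^2 + 4·t, -s^2 - 2·s·t + 4·s], [t^2 + 2, 2·s·t + 2]].
At the point, J = [[-5.2500, -6.0000], [2.2500, 3.0000]] (det J = -2.2500).
Solving J·Δ = −F gives Δ = (-1.0000, 0.8333).

(-1.0000, 0.8333)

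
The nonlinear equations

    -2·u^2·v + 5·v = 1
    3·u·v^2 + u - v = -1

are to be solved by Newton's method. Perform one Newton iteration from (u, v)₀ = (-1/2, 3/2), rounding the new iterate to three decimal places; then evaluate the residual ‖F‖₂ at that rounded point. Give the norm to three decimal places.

0.639

At (-1/2, 3/2): F = (5.750, -4.375).
Jacobian J = [[-4·u·v, -2·u^2 + 5], [3·v^2 + 1, 6·u·v - 1]].
At the point, J = [[3.000, 4.500], [7.750, -5.500]] (det J = -51.375).
Solving J·Δ = −F gives Δ = (-0.232, -1.123).
Then the next iterate is (u, v)₁ = (-0.732, 0.377).
Re-evaluating at (-0.732, 0.377): F = (0.48099, -0.42112), so ‖F‖₂ = 0.639.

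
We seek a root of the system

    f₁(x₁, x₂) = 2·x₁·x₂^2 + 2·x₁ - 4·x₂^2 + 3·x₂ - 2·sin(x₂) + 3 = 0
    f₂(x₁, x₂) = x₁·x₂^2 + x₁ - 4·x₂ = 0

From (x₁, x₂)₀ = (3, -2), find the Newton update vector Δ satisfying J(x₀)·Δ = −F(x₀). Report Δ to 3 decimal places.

(-0.785, 1.192)

At (3, -2): F = (12.81859, 23.000).
Jacobian J = [[2·x₂^2 + 2, 4·x₁·x₂ - 8·x₂ - 2·cos(x₂) + 3], [x₂^2 + 1, 2·x₁·x₂ - 4]].
At the point, J = [[10.000, -4.16771], [5.000, -16.000]] (det J = -139.16147).
Solving J·Δ = −F gives Δ = (-0.785, 1.192).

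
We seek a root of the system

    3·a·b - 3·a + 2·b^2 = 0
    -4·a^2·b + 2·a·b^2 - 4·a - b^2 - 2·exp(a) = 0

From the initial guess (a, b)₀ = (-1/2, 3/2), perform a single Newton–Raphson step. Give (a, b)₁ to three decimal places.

(-0.581, 0.694)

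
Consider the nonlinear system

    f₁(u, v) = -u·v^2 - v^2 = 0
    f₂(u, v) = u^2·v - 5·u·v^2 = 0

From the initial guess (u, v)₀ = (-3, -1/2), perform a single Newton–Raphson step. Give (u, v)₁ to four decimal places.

(-2.1000, -0.3625)

At (-3, -1/2): F = (0.5000, -0.7500).
Jacobian J = [[-v^2, -2·u·v - 2·v], [2·u·v - 5·v^2, u^2 - 10·u·v]].
At the point, J = [[-0.2500, -2.0000], [1.7500, -6.0000]] (det J = 5.0000).
Solving J·Δ = −F gives Δ = (0.9000, 0.1375).
Then the next iterate is (u, v)₁ = (-2.1000, -0.3625).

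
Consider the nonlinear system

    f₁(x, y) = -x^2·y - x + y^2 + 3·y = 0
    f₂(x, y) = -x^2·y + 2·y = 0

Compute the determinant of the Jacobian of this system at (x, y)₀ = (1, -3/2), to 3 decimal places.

5.000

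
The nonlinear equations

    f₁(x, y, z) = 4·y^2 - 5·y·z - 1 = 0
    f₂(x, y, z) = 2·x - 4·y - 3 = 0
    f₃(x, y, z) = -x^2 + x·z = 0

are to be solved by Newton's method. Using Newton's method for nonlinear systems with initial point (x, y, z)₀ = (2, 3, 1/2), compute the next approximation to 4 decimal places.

At (2, 3, 1/2): F = (27.5000, -11.0000, -3.0000).
Jacobian J = [[0, 8·y - 5·z, -5·y], [2, -4, 0], [-2·x + z, 0, x]].
At the point, J = [[0.0000, 21.5000, -15.0000], [2.0000, -4.0000, 0.0000], [-3.5000, 0.0000, 2.0000]] (det J = 124.0000).
Solving J·Δ = −F gives Δ = (-3.4919, -4.4960, -4.6109).
Then the next iterate is (x, y, z)₁ = (-1.4919, -1.4960, -4.1109).

(-1.4919, -1.4960, -4.1109)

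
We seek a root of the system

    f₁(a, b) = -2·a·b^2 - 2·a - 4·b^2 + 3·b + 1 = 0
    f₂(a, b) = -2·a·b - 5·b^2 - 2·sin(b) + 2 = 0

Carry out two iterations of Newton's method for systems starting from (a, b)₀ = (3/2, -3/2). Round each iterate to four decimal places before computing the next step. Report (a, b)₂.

At (3/2, -3/2): F = (-22.2500, -2.755010).
Jacobian J = [[-2·b^2 - 2, -4·a·b - 8·b + 3], [-2·b, -2·a - 10·b - 2·cos(b)]].
At the point, J = [[-6.5000, 24.0000], [3.0000, 11.858526]] (det J = -149.080416).
Solving J·Δ = −F gives Δ = (-1.3263, 0.5679).
Then the next iterate is (a, b)₁ = (0.1737, -0.9321).
Round to (0.1737, -0.9321) and repeat: F = (-5.920766, -0.414493), J = [[-3.737621, 11.104423], [1.8642, 7.781301]].
Δ = (-0.8330, 0.2528), so (a, b)₂ = (-0.6593, -0.6793).

(-0.6593, -0.6793)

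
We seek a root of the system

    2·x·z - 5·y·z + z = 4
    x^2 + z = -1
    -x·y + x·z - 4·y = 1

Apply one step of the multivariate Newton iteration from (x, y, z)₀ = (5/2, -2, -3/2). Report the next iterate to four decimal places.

(1.1879, -0.5201, -0.6897)

At (5/2, -2, -3/2): F = (-28.0000, 5.7500, 8.2500).
Jacobian J = [[2·z, -5·z, 2·x - 5·y + 1], [2·x, 0, 1], [-y + z, -x - 4, x]].
At the point, J = [[-3.0000, 7.5000, 16.0000], [5.0000, 0.0000, 1.0000], [0.5000, -6.5000, 2.5000]] (det J = -629.5000).
Solving J·Δ = −F gives Δ = (-1.3121, 1.4799, 0.8103).
Then the next iterate is (x, y, z)₁ = (1.1879, -0.5201, -0.6897).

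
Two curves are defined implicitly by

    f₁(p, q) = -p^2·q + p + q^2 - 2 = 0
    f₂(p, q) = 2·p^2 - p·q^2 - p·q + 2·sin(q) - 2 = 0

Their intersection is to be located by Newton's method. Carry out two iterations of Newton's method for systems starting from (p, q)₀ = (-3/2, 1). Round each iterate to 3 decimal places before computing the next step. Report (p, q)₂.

(-0.051, 1.405)

At (-3/2, 1): F = (-4.750, 7.18294).
Jacobian J = [[-2·p·q + 1, -p^2 + 2·q], [4·p - q^2 - q, -2·p·q - p + 2·cos(q)]].
At the point, J = [[4.000, -0.250], [-8.000, 5.58060]] (det J = 20.32242).
Solving J·Δ = −F gives Δ = (1.216, 0.456).
Then the next iterate is (p, q)₁ = (-0.284, 1.456).
Round to (-0.284, 1.456) and repeat: F = (-0.28150, 1.16371), J = [[1.82701, 2.83134], [-4.71194, 1.34010]].
Δ = (0.233, -0.051), so (p, q)₂ = (-0.051, 1.405).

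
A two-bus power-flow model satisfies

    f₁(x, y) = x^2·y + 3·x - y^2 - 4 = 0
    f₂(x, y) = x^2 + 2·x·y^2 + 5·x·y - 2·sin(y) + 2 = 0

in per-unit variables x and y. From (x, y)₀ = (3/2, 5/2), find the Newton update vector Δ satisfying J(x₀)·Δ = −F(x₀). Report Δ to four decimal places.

At (3/2, 5/2): F = (-0.1250, 40.553056).
Jacobian J = [[2·x·y + 3, x^2 - 2·y], [2·x + 2·y^2 + 5·y, 4·x·y + 5·x - 2·cos(y)]].
At the point, J = [[10.5000, -2.7500], [28.0000, 24.102287]] (det J = 330.074016).
Solving J·Δ = −F gives Δ = (-0.3287, -1.3006).

(-0.3287, -1.3006)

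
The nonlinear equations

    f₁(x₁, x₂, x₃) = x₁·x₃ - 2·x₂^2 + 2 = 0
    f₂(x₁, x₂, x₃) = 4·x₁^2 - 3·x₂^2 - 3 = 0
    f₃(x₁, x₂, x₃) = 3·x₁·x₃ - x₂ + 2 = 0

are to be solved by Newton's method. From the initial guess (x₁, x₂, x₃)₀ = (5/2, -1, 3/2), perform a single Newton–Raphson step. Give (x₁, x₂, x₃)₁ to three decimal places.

(1.481, -0.769, 0.242)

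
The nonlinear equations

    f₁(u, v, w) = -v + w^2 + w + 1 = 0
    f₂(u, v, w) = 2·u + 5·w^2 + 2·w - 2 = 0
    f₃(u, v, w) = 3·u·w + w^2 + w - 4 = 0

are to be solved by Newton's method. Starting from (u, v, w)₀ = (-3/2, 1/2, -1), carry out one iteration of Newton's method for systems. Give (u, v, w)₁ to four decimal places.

(-1.0714, 1.1429, -1.1429)

At (-3/2, 1/2, -1): F = (0.5000, -2.0000, 0.5000).
Jacobian J = [[0, -1, 2·w + 1], [2, 0, 10·w + 2], [3·w, 0, 3·u + 2·w + 1]].
At the point, J = [[0.0000, -1.0000, -1.0000], [2.0000, 0.0000, -8.0000], [-3.0000, 0.0000, -5.5000]] (det J = -35.0000).
Solving J·Δ = −F gives Δ = (0.4286, 0.6429, -0.1429).
Then the next iterate is (u, v, w)₁ = (-1.0714, 1.1429, -1.1429).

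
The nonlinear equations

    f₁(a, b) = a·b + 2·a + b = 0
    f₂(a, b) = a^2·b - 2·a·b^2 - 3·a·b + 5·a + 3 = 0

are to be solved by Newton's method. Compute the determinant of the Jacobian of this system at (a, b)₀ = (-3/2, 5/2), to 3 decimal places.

86.625

J = [[b + 2, a + 1], [2·a·b - 2·b^2 - 3·b + 5, a^2 - 4·a·b - 3·a]].
At the point, J = [[4.500, -0.500], [-22.500, 21.750]].
det J = 86.625.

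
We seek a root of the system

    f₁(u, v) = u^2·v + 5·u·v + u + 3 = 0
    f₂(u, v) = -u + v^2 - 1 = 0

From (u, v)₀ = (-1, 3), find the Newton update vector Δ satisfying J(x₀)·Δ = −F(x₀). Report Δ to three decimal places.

(0.429, -1.429)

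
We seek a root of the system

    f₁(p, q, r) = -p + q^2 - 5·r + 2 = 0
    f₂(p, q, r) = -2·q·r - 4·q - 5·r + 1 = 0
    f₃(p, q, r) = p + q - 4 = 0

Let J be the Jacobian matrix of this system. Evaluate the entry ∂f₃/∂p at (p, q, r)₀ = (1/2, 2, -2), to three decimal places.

∂f₃/∂p = 1.
At (1/2, 2, -2) this is 1.000.

1.000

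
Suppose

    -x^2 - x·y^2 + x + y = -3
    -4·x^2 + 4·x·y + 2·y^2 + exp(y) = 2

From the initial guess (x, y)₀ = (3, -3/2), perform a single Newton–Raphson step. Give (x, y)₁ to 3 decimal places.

(1.263, -1.634)

At (3, -3/2): F = (-11.250, -51.27687).
Jacobian J = [[-2·x - y^2 + 1, -2·x·y + 1], [-8·x + 4·y, 4·x + 4·y + exp(y)]].
At the point, J = [[-7.250, 10.000], [-30.000, 6.22313]] (det J = 254.88231).
Solving J·Δ = −F gives Δ = (-1.737, -0.134).
Then the next iterate is (x, y)₁ = (1.263, -1.634).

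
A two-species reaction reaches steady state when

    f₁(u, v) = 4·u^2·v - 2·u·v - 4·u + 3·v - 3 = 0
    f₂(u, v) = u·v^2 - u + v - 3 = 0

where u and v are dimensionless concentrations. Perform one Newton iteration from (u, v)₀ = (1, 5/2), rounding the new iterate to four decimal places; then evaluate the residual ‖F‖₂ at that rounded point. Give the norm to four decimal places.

1.5577

At (1, 5/2): F = (5.5000, 4.7500).
Jacobian J = [[8·u·v - 2·v - 4, 4·u^2 - 2·u + 3], [v^2 - 1, 2·u·v + 1]].
At the point, J = [[11.0000, 5.0000], [5.2500, 6.0000]] (det J = 39.7500).
Solving J·Δ = −F gives Δ = (-0.2327, -0.5881).
Then the next iterate is (u, v)₁ = (0.7673, 1.9119).
Re-evaluating at (0.7673, 1.9119): F = (1.235017, 0.949359), so ‖F‖₂ = 1.5577.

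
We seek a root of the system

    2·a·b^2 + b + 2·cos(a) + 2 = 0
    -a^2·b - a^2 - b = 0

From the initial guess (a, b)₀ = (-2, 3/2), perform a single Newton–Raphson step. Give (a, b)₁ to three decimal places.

At (-2, 3/2): F = (-6.33229, -11.500).
Jacobian J = [[2·b^2 - 2·sin(a), 4·a·b + 1], [-2·a·b - 2·a, -a^2 - 1]].
At the point, J = [[6.31859, -11.000], [10.000, -5.000]] (det J = 78.40703).
Solving J·Δ = −F gives Δ = (1.210, 0.119).
Then the next iterate is (a, b)₁ = (-0.790, 1.619).

(-0.790, 1.619)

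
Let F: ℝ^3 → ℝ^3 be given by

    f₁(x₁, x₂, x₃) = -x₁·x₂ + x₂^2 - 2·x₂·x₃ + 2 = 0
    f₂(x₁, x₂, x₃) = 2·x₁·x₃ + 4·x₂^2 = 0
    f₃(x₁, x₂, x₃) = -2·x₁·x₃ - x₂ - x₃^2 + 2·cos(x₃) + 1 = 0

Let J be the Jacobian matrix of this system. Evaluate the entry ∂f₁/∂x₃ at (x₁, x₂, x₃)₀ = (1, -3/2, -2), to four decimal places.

3.0000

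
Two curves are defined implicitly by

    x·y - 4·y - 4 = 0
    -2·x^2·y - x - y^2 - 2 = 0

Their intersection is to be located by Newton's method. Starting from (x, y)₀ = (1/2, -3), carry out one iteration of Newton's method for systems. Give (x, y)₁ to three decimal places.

(-0.250, -0.500)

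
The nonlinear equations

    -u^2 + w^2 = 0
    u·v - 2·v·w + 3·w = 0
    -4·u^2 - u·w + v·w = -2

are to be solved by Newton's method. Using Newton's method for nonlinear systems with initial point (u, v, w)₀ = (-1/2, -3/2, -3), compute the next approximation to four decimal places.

(-0.1807, 0.0745, -1.4885)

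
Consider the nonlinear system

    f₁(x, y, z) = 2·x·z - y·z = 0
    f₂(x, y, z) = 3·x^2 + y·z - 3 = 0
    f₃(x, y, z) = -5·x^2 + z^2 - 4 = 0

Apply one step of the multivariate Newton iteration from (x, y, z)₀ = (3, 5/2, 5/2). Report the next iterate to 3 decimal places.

(1.469, 2.053, 1.867)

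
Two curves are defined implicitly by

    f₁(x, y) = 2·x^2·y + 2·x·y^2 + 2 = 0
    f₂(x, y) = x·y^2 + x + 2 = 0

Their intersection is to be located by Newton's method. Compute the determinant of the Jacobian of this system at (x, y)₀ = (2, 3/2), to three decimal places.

J = [[4·x·y + 2·y^2, 2·x^2 + 4·x·y], [y^2 + 1, 2·x·y]].
At the point, J = [[16.500, 20.000], [3.250, 6.000]].
det J = 34.000.

34.000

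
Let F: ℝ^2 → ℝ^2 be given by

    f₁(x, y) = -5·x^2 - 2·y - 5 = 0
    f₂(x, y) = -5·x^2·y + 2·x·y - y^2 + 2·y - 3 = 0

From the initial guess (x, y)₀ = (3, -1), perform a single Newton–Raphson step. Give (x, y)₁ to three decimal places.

(1.421, -1.320)

At (3, -1): F = (-48.000, 33.000).
Jacobian J = [[-10·x, -2], [-10·x·y + 2·y, -5·x^2 + 2·x - 2·y + 2]].
At the point, J = [[-30.000, -2.000], [28.000, -35.000]] (det J = 1106.000).
Solving J·Δ = −F gives Δ = (-1.579, -0.320).
Then the next iterate is (x, y)₁ = (1.421, -1.320).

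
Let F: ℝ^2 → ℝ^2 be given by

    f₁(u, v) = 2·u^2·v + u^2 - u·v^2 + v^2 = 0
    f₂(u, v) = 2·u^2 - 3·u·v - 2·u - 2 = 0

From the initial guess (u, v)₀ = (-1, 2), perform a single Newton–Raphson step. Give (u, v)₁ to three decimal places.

(-0.474, 1.436)

At (-1, 2): F = (13.000, 8.000).
Jacobian J = [[4·u·v + 2·u - v^2, 2·u^2 - 2·u·v + 2·v], [4·u - 3·v - 2, -3·u]].
At the point, J = [[-14.000, 10.000], [-12.000, 3.000]] (det J = 78.000).
Solving J·Δ = −F gives Δ = (0.526, -0.564).
Then the next iterate is (u, v)₁ = (-0.474, 1.436).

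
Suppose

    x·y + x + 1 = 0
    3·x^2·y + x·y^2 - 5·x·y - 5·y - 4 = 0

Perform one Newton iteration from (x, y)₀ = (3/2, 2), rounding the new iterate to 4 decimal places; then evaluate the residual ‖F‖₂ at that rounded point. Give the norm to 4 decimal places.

At (3/2, 2): F = (5.5000, -9.5000).
Jacobian J = [[y + 1, x], [6·x·y + y^2 - 5·y, 3·x^2 + 2·x·y - 5·x - 5]].
At the point, J = [[3.0000, 1.5000], [12.0000, 0.2500]] (det J = -17.2500).
Solving J·Δ = −F gives Δ = (0.9058, -5.4783).
Then the next iterate is (x, y)₁ = (2.4058, -3.4783).
Re-evaluating at (2.4058, -3.4783): F = (-4.962294, 23.942830), so ‖F‖₂ = 24.4517.

24.4517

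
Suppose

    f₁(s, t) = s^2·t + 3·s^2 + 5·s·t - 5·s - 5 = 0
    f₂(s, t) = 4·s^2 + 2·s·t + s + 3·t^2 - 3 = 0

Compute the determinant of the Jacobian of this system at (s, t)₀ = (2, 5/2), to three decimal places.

J = [[2·s·t + 6·s + 5·t - 5, s^2 + 5·s], [8·s + 2·t + 1, 2·s + 6·t]].
At the point, J = [[29.500, 14.000], [22.000, 19.000]].
det J = 252.500.

252.500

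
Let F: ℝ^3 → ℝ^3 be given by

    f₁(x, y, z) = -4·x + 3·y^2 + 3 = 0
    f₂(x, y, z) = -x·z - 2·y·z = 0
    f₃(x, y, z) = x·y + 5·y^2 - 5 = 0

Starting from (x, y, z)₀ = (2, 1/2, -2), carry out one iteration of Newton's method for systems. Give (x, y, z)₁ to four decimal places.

At (2, 1/2, -2): F = (-4.2500, 6.0000, -2.7500).
Jacobian J = [[-4, 6·y, 0], [-z, -2·z, -x - 2·y], [y, x + 10·y, 0]].
At the point, J = [[-4.0000, 3.0000, 0.0000], [2.0000, 4.0000, -3.0000], [0.5000, 7.0000, 0.0000]] (det J = -88.5000).
Solving J·Δ = −F gives Δ = (-0.7288, 0.4449, 2.1073).
Then the next iterate is (x, y, z)₁ = (1.2712, 0.9449, 0.1073).

(1.2712, 0.9449, 0.1073)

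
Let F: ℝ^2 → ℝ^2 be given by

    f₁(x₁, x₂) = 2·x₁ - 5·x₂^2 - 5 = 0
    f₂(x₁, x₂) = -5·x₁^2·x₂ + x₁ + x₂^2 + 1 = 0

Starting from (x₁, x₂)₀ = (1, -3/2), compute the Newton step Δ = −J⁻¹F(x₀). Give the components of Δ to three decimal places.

(-0.243, 0.982)

At (1, -3/2): F = (-14.250, 11.750).
Jacobian J = [[2, -10·x₂], [-10·x₁·x₂ + 1, -5·x₁^2 + 2·x₂]].
At the point, J = [[2.000, 15.000], [16.000, -8.000]] (det J = -256.000).
Solving J·Δ = −F gives Δ = (-0.243, 0.982).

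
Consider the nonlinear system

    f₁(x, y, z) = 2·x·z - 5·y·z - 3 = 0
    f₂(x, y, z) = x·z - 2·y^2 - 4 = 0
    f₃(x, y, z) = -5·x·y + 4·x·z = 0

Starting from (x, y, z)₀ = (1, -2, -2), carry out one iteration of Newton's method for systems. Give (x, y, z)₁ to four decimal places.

At (1, -2, -2): F = (-27.0000, -14.0000, 2.0000).
Jacobian J = [[2·z, -5·z, 2·x - 5·y], [z, -4·y, x], [-5·y + 4·z, -5·x, 4·x]].
At the point, J = [[-4.0000, 10.0000, 12.0000], [-2.0000, 8.0000, 1.0000], [2.0000, -5.0000, 4.0000]] (det J = -120.0000).
Solving J·Δ = −F gives Δ = (1.9083, 2.0833, 1.1500).
Then the next iterate is (x, y, z)₁ = (2.9083, 0.0833, -0.8500).

(2.9083, 0.0833, -0.8500)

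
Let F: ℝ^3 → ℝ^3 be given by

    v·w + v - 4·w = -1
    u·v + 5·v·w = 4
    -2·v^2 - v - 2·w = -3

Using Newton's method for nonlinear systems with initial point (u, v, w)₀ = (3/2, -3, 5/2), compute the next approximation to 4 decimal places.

At (3/2, -3, 5/2): F = (-19.5000, -46.0000, -17.0000).
Jacobian J = [[0, w + 1, v - 4], [v, u + 5·w, 5·v], [0, -4·v - 1, -2]].
At the point, J = [[0.0000, 3.5000, -7.0000], [-3.0000, 14.0000, -15.0000], [0.0000, 11.0000, -2.0000]] (det J = 210.0000).
Solving J·Δ = −F gives Δ = (1.0714, 1.1429, -2.2143).
Then the next iterate is (u, v, w)₁ = (2.5714, -1.8571, 0.2857).

(2.5714, -1.8571, 0.2857)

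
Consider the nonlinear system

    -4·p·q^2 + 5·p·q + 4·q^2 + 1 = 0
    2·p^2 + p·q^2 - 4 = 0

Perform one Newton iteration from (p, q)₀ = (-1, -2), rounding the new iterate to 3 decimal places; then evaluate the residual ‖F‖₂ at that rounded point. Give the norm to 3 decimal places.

At (-1, -2): F = (43.000, -6.000).
Jacobian J = [[-4·q^2 + 5·q, -8·p·q + 5·p + 8·q], [4·p + q^2, 2·p·q]].
At the point, J = [[-26.000, -37.000], [0.000, 4.000]] (det J = -104.000).
Solving J·Δ = −F gives Δ = (-0.481, 1.500).
Then the next iterate is (p, q)₁ = (-1.481, -0.500).
Re-evaluating at (-1.481, -0.500): F = (7.18350, 0.01647), so ‖F‖₂ = 7.184.

7.184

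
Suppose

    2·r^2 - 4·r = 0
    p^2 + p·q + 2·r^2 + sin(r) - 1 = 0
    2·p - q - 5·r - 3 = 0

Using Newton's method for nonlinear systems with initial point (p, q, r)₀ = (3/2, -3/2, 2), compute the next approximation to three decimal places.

(2.576, -7.849, 2.000)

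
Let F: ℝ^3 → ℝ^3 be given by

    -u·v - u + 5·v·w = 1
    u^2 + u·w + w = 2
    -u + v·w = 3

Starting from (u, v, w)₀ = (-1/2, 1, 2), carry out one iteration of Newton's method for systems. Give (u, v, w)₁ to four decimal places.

At (-1/2, 1, 2): F = (10.0000, -0.7500, -0.5000).
Jacobian J = [[-v - 1, -u + 5·w, 5·v], [2·u + w, 0, u + 1], [-1, w, v]].
At the point, J = [[-2.0000, 10.5000, 5.0000], [1.0000, 0.0000, 0.5000], [-1.0000, 2.0000, 1.0000]] (det J = -3.7500).
Solving J·Δ = −F gives Δ = (-3.2667, -5.4000, 8.0333).
Then the next iterate is (u, v, w)₁ = (-3.7667, -4.4000, 10.0333).

(-3.7667, -4.4000, 10.0333)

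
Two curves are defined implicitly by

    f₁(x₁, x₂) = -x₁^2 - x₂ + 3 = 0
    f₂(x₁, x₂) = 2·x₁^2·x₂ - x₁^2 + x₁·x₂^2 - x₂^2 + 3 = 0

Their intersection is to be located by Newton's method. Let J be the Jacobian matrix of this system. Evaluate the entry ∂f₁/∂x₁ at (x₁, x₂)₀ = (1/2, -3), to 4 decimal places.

-1.0000

∂f₁/∂x₁ = -2·x₁.
At (1/2, -3) this is -1.0000.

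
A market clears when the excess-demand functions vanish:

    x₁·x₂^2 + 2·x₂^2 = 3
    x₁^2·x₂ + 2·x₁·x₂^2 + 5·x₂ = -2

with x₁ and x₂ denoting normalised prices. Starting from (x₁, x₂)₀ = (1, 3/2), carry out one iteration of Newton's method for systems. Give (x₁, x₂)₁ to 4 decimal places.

(-1.3333, 1.6667)

At (1, 3/2): F = (3.7500, 15.5000).
Jacobian J = [[x₂^2, 2·x₁·x₂ + 4·x₂], [2·x₁·x₂ + 2·x₂^2, x₁^2 + 4·x₁·x₂ + 5]].
At the point, J = [[2.2500, 9.0000], [7.5000, 12.0000]] (det J = -40.5000).
Solving J·Δ = −F gives Δ = (-2.3333, 0.1667).
Then the next iterate is (x₁, x₂)₁ = (-1.3333, 1.6667).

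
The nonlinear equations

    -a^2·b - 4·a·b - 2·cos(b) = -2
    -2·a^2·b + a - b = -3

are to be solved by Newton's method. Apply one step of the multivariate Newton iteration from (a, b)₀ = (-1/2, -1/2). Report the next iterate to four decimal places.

At (-1/2, -1/2): F = (-0.630165, 3.2500).
Jacobian J = [[-2·a·b - 4·b, -a^2 - 4·a + 2·sin(b)], [-4·a·b + 1, -2·a^2 - 1]].
At the point, J = [[1.5000, 0.791149], [0.0000, -1.5000]] (det J = -2.2500).
Solving J·Δ = −F gives Δ = (-0.7227, 2.1667).
Then the next iterate is (a, b)₁ = (-1.2227, 1.6667).

(-1.2227, 1.6667)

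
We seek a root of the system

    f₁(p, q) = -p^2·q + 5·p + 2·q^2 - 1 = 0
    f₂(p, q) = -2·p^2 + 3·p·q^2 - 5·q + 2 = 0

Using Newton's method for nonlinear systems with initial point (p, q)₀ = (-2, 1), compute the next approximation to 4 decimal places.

At (-2, 1): F = (-13.0000, -17.0000).
Jacobian J = [[-2·p·q + 5, -p^2 + 4·q], [-4·p + 3·q^2, 6·p·q - 5]].
At the point, J = [[9.0000, 0.0000], [11.0000, -17.0000]] (det J = -153.0000).
Solving J·Δ = −F gives Δ = (1.4444, -0.0654).
Then the next iterate is (p, q)₁ = (-0.5556, 0.9346).

(-0.5556, 0.9346)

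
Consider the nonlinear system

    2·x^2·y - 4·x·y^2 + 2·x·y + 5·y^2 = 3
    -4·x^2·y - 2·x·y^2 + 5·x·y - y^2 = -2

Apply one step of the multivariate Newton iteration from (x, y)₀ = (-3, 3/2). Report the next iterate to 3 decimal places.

(-1.702, 1.149)

At (-3, 3/2): F = (53.250, -63.250).
Jacobian J = [[4·x·y - 4·y^2 + 2·y, 2·x^2 - 8·x·y + 2·x + 10·y], [-8·x·y - 2·y^2 + 5·y, -4·x^2 - 4·x·y + 5·x - 2·y]].
At the point, J = [[-24.000, 63.000], [39.000, -36.000]] (det J = -1593.000).
Solving J·Δ = −F gives Δ = (1.298, -0.351).
Then the next iterate is (x, y)₁ = (-1.702, 1.149).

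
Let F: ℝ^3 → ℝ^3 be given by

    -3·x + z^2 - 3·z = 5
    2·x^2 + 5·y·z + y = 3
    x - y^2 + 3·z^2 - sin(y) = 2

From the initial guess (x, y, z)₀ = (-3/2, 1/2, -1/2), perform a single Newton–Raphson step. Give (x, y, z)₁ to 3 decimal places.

At (-3/2, 1/2, -1/2): F = (1.250, 0.750, -3.47943).
Jacobian J = [[-3, 0, 2·z - 3], [4·x, 5·z + 1, 5·y], [1, -2·y - cos(y), 6·z]].
At the point, J = [[-3.000, 0.000, -4.000], [-6.000, -1.500, 2.500], [1.000, -1.87758, -3.000]] (det J = -78.64385).
Solving J·Δ = −F gives Δ = (0.483, -1.516, -0.050).
Then the next iterate is (x, y, z)₁ = (-1.017, -1.016, -0.550).

(-1.017, -1.016, -0.550)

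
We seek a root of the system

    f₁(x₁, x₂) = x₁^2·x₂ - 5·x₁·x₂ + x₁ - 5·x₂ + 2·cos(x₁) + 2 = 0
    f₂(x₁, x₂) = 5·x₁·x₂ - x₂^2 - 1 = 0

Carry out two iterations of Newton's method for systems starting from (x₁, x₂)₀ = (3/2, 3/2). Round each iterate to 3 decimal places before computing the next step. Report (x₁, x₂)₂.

At (3/2, 3/2): F = (-11.73353, 8.000).
Jacobian J = [[2·x₁·x₂ - 5·x₂ - 2·sin(x₁) + 1, x₁^2 - 5·x₁ - 5], [5·x₂, 5·x₁ - 2·x₂]].
At the point, J = [[-3.99499, -10.250], [7.500, 4.500]] (det J = 58.89755).
Solving J·Δ = −F gives Δ = (-0.496, -0.952).
Then the next iterate is (x₁, x₂)₁ = (1.004, 0.548).
Round to (1.004, 0.548) and repeat: F = (-0.86070, 1.45066), J = [[-2.32687, -9.01198], [2.740, 3.924]].
Δ = (-0.623, 0.065), so (x₁, x₂)₂ = (0.381, 0.613).

(0.381, 0.613)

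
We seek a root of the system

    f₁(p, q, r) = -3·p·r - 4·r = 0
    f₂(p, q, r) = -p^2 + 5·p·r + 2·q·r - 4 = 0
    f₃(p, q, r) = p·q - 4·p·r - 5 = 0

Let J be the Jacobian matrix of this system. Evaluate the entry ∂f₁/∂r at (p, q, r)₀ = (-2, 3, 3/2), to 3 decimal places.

∂f₁/∂r = -3·p - 4.
At (-2, 3, 3/2) this is 2.000.

2.000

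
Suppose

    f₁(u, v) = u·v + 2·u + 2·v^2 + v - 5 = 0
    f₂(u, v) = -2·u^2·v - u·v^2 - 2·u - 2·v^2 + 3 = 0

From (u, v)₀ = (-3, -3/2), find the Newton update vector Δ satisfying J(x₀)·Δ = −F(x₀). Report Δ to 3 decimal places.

At (-3, -3/2): F = (-3.500, 38.250).
Jacobian J = [[v + 2, u + 4·v + 1], [-4·u·v - v^2 - 2, -2·u^2 - 2·u·v - 4·v]].
At the point, J = [[0.500, -8.000], [-22.250, -21.000]] (det J = -188.500).
Solving J·Δ = −F gives Δ = (2.013, -0.312).

(2.013, -0.312)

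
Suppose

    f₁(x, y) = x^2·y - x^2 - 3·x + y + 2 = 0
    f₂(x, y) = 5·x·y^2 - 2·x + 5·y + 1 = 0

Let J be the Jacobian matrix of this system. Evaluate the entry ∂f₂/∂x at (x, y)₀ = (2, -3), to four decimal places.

∂f₂/∂x = 5·y^2 - 2.
At (2, -3) this is 43.0000.

43.0000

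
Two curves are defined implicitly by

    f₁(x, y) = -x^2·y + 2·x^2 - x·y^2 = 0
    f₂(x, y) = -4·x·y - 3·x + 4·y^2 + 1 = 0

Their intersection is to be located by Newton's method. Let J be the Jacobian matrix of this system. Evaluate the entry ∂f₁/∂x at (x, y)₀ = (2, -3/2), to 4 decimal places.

11.7500

∂f₁/∂x = -2·x·y + 4·x - y^2.
At (2, -3/2) this is 11.7500.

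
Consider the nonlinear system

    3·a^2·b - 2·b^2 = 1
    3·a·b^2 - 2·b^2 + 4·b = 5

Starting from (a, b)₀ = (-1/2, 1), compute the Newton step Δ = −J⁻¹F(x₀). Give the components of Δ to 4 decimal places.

(0.4200, -1.0800)

At (-1/2, 1): F = (-2.2500, -4.5000).
Jacobian J = [[6·a·b, 3·a^2 - 4·b], [3·b^2, 6·a·b - 4·b + 4]].
At the point, J = [[-3.0000, -3.2500], [3.0000, -3.0000]] (det J = 18.7500).
Solving J·Δ = −F gives Δ = (0.4200, -1.0800).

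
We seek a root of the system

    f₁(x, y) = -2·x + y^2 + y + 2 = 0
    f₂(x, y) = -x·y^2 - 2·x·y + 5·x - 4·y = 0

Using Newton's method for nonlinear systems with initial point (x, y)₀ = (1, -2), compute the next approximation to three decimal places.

At (1, -2): F = (2.000, 13.000).
Jacobian J = [[-2, 2·y + 1], [-y^2 - 2·y + 5, -2·x·y - 2·x - 4]].
At the point, J = [[-2.000, -3.000], [5.000, -2.000]] (det J = 19.000).
Solving J·Δ = −F gives Δ = (-1.842, 1.895).
Then the next iterate is (x, y)₁ = (-0.842, -0.105).

(-0.842, -0.105)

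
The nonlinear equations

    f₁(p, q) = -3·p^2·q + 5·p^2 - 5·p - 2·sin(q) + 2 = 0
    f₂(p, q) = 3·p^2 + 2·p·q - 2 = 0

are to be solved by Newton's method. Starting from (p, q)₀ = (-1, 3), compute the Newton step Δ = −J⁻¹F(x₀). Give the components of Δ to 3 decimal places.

(-1.756, -2.500)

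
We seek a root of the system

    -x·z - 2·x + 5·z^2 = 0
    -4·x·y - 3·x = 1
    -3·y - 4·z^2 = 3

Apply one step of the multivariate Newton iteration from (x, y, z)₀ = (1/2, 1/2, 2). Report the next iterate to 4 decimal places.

At (1/2, 1/2, 2): F = (18.0000, -3.5000, -20.5000).
Jacobian J = [[-z - 2, 0, -x + 10·z], [-4·y - 3, -4·x, 0], [0, -3, -8·z]].
At the point, J = [[-4.0000, 0.0000, 19.5000], [-5.0000, -2.0000, 0.0000], [0.0000, -3.0000, -16.0000]] (det J = 164.5000).
Solving J·Δ = −F gives Δ = (0.1140, -2.0350, -0.8997).
Then the next iterate is (x, y, z)₁ = (0.6140, -1.5350, 1.1003).

(0.6140, -1.5350, 1.1003)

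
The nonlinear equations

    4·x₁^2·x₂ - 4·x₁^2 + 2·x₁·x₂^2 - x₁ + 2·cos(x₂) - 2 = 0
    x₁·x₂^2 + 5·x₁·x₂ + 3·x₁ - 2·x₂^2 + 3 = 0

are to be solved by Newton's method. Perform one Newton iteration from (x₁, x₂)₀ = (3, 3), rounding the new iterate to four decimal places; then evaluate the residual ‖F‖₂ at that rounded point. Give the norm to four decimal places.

96.5664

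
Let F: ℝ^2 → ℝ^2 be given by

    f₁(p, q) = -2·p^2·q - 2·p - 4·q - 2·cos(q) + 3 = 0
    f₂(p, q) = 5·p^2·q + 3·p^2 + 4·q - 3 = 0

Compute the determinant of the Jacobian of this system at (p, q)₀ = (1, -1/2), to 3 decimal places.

J = [[-4·p·q - 2, -2·p^2 + 2·sin(q) - 4], [10·p·q + 6·p, 5·p^2 + 4]].
At the point, J = [[0.000, -6.95885], [1.000, 9.000]].
det J = 6.959.

6.959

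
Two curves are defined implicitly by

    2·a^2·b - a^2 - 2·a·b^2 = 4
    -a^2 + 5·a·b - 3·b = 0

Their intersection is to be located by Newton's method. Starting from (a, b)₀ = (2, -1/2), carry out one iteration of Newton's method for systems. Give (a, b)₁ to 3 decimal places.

At (2, -1/2): F = (-13.000, -7.500).
Jacobian J = [[4·a·b - 2·a - 2·b^2, 2·a^2 - 4·a·b], [-2·a + 5·b, 5·a - 3]].
At the point, J = [[-8.500, 12.000], [-6.500, 7.000]] (det J = 18.500).
Solving J·Δ = −F gives Δ = (0.054, 1.122).
Then the next iterate is (a, b)₁ = (2.054, 0.622).

(2.054, 0.622)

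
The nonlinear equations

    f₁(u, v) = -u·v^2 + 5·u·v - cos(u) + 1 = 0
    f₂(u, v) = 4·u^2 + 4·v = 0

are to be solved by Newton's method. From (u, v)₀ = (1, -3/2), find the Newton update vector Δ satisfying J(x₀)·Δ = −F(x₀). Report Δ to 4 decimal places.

At (1, -3/2): F = (-9.290302, -2.0000).
Jacobian J = [[-v^2 + 5·v + sin(u), -2·u·v + 5·u], [8·u, 4]].
At the point, J = [[-8.908529, 8.0000], [8.0000, 4.0000]] (det J = -99.634116).
Solving J·Δ = −F gives Δ = (-0.2124, 0.9248).

(-0.2124, 0.9248)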